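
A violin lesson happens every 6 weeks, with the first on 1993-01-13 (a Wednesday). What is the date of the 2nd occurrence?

The 2nd occurrence is 1 interval after the first: 1 × 42 = 42 days after 1993-01-13.
January has 31 days — 18 days to the end of January leaves 24.
24 days into February → 1993-02-24.

1993-02-24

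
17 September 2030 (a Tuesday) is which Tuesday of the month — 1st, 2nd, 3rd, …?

3rd

Day 17 falls in week ⌈17/7⌉ of the month.
Days 1–7 hold the 1st Tuesday, 8–14 the 2nd, 15–21 the 3rd, 22–28 the 4th, 29–31 the 5th.
17 is in the range for the 3rd.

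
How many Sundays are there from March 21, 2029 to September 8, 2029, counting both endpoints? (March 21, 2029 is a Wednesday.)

March 21, 2029 is a Wednesday; the first Sunday on or after it is March 25, 2029 (4 days later).
From March 25, 2029 to September 8, 2029: 6 + 30 + 31 + 30 + 31 + 31 + 8 = 167 days (rest of March, April, May, June, July, August, September).
167 ÷ 7 = 23 full weeks with remainder 6, so 23 more Sundays after the first → 24.

24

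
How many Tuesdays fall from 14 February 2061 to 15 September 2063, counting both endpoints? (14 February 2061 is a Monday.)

135

14 February 2061 is a Monday; the first Tuesday on or after it is 15 February 2061 (1 day later).
From 15 February 2061 to 15 September 2063: 319 + 365 + 258 = 942 days (rest of 2061, 2062, to 15 September 2063 in 2063).
942 ÷ 7 = 134 full weeks with remainder 4, so 134 more Tuesdays after the first → 135.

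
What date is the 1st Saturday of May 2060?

2060-05-01

May 2060 begins on a Saturday, so the first Saturday is May 1.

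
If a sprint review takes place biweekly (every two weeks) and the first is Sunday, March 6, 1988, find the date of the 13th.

August 21, 1988

The 13th occurrence is 12 intervals after the first: 12 × 14 = 168 days after March 6, 1988.
March has 31 days — 25 days to the end of March leaves 143.
April has 30 days (113 left).
May has 31 days (82 left).
June has 30 days (52 left).
July has 31 days (21 left).
21 days into August → August 21, 1988.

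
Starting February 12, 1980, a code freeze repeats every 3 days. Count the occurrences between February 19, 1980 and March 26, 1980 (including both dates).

Occurrences land 3·i days after February 12, 1980 for i = 0, 1, 2, …
February 19, 1980 is 7 days after the start; 7 ÷ 3 = 2 remainder 1; since the remainder is 1, round up to i = 3. First occurrence in the window: #4 on February 21, 1980 (3×3 = 9 days in).
March 26, 1980 is 43 days after the start; 43 ÷ 3 = 14 remainder 1. Last occurrence in the window: #15 on March 25, 1980.
Occurrences #4 through #15: 12 in total.

12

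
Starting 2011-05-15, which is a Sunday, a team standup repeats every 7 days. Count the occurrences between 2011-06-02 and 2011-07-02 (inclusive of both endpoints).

Occurrences land 7·i days after 2011-05-15 for i = 0, 1, 2, …
2011-06-02 is 18 days after the start; 18 ÷ 7 = 2 remainder 4; since the remainder is 4, round up to i = 3. First occurrence in the window: #4 on 2011-06-05 (3×7 = 21 days in).
2011-07-02 is 48 days after the start; 48 ÷ 7 = 6 remainder 6. Last occurrence in the window: #7 on 2011-06-26.
Occurrences #4 through #7: 4 in total.

4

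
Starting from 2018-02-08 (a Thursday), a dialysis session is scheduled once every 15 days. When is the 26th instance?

The 26th occurrence is 25 intervals after the first: 25 × 15 = 375 days after 2018-02-08.
February has 28 days — 20 days to the end of February leaves 355.
March has 31 days (324 left).
April has 30 days (294 left).
May has 31 days (263 left).
June has 30 days (233 left).
July has 31 days (202 left).
August has 31 days (171 left).
September has 30 days (141 left).
October has 31 days (110 left).
November has 30 days (80 left).
December has 31 days (49 left).
January has 31 days (18 left).
18 days into February → 2019-02-18.

2019-02-18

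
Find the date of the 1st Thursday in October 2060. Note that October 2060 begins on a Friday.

2060-10-07

October 2060 begins on a Friday, so the first Thursday is October 7 (6 days later).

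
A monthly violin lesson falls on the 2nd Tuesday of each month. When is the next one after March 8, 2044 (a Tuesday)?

April 12, 2044

March 2044 starts on a Tuesday; its first Tuesday is the 1st, so the 2nd Tuesday is the 8th — March 8, 2044.
That is not after March 8, 2044, so look at April 2044.
April 2044 starts on a Friday; its first Tuesday is the 5th, so the 2nd Tuesday is the 12th — April 12, 2044.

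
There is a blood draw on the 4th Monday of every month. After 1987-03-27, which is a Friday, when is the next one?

March 1987 starts on a Sunday; its first Monday is the 2nd, so the 4th Monday is the 23rd — 1987-03-23.
That is not after 1987-03-27, so look at April 1987.
April 1987 starts on a Wednesday; its first Monday is the 6th, so the 4th Monday is the 27th — 1987-04-27.

1987-04-27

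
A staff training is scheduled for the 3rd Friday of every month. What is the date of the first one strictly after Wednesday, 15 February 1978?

February 1978 starts on a Wednesday; its first Friday is the 3rd, so the 3rd Friday is the 17th — 17 February 1978.
17 February 1978 is after 15 February 1978, so that is the next one.

17 February 1978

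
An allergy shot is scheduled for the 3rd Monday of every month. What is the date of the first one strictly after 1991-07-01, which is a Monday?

1991-07-15

July 1991 starts on a Monday; its first Monday is the 1st, so the 3rd Monday is the 15th — 1991-07-15.
1991-07-15 is after 1991-07-01, so that is the next one.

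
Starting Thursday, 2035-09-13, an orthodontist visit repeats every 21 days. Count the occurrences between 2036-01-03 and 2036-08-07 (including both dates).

Occurrences land 21·i days after 2035-09-13 for i = 0, 1, 2, …
2036-01-03 is 112 days after the start; 112 ÷ 21 = 5 remainder 7; since the remainder is 7, round up to i = 6. First occurrence in the window: #7 on 2036-01-17 (6×21 = 126 days in).
2036-08-07 is 329 days after the start; 329 ÷ 21 = 15 remainder 14. Last occurrence in the window: #16 on 2036-07-24.
Occurrences #7 through #16: 10 in total.

10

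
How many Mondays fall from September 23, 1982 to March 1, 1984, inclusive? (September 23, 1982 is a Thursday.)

75

September 23, 1982 is a Thursday; the first Monday on or after it is September 27, 1982 (4 days later).
From September 27, 1982 to March 1, 1984: 95 + 365 + 61 = 521 days (rest of 1982, 1983, to March 1, 1984 in 1984).
521 ÷ 7 = 74 full weeks with remainder 3, so 74 more Mondays after the first → 75.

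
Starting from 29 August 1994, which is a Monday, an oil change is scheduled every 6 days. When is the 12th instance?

The 12th occurrence is 11 intervals after the first: 11 × 6 = 66 days after 29 August 1994.
August has 31 days — 2 days to the end of August leaves 64.
September has 30 days (34 left).
October has 31 days (3 left).
3 days into November → 3 November 1994.

3 November 1994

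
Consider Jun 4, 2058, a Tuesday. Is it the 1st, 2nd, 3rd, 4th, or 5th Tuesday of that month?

1st

Day 4 falls in week ⌈4/7⌉ of the month.
Days 1–7 hold the 1st Tuesday, 8–14 the 2nd, 15–21 the 3rd, 22–28 the 4th, 29–31 the 5th.
4 is in the range for the 1st.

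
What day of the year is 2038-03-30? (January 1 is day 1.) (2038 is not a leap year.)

89

Days in months before March: 31 + 28 = 59.
Plus 30 days into March → day 89.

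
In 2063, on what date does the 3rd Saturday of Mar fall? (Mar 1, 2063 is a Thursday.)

Mar 2063 begins on a Thursday, so the first Saturday is Mar 3 (2 days later).
The 3rd Saturday is 2 weeks later: 3 + 14 = 17.

Mar 17, 2063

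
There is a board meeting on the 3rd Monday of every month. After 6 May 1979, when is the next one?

May 1979 starts on a Tuesday; its first Monday is the 7th, so the 3rd Monday is the 21st — 21 May 1979.
21 May 1979 is after 6 May 1979, so that is the next one.

21 May 1979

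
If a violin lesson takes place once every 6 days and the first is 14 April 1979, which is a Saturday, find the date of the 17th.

19 July 1979

The 17th occurrence is 16 intervals after the first: 16 × 6 = 96 days after 14 April 1979.
April has 30 days — 16 days to the end of April leaves 80.
May has 31 days (49 left).
June has 30 days (19 left).
19 days into July → 19 July 1979.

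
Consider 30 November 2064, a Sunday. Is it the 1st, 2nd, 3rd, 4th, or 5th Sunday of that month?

5th

Day 30 falls in week ⌈30/7⌉ of the month.
Days 1–7 hold the 1st Sunday, 8–14 the 2nd, 15–21 the 3rd, 22–28 the 4th, 29–31 the 5th.
30 is in the range for the 5th.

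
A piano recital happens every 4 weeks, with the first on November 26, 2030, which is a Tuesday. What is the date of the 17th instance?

February 17, 2032

The 17th occurrence is 16 intervals after the first: 16 × 28 = 448 days after November 26, 2030.
November has 30 days — 4 days to the end of November leaves 444.
From end of November to end of 2030 is 31 days (413 left).
2031 has 365 days (48 left).
January has 31 days (17 left).
17 days into February → February 17, 2032.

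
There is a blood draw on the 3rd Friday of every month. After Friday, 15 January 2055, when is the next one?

19 February 2055

January 2055 starts on a Friday; its first Friday is the 1st, so the 3rd Friday is the 15th — 15 January 2055.
That is not after 15 January 2055, so look at February 2055.
February 2055 starts on a Monday; its first Friday is the 5th, so the 3rd Friday is the 19th — 19 February 2055.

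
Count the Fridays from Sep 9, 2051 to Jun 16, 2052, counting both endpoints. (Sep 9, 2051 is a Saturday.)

40

Sep 9, 2051 is a Saturday; the first Friday on or after it is Sep 15, 2051 (6 days later).
From Sep 15, 2051 to Jun 16, 2052: 15 + 31 + 30 + 31 + 31 + 29 + 31 + 30 + 31 + 16 = 275 days (rest of Sep, Oct, Nov, Dec, Jan, Feb, Mar, Apr, May, Jun).
275 ÷ 7 = 39 full weeks with remainder 2, so 39 more Fridays after the first → 40.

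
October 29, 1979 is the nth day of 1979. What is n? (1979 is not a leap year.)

Days in months before October: 31 + 28 + 31 + 30 + 31 + 30 + 31 + 31 + 30 = 273.
Plus 29 days into October → day 302.

302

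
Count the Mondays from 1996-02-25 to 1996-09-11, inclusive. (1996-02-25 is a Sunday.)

29

1996-02-25 is a Sunday; the first Monday on or after it is 1996-02-26 (1 day later).
From 1996-02-26 to 1996-09-11: 3 + 31 + 30 + 31 + 30 + 31 + 31 + 11 = 198 days (rest of February, March, April, May, June, July, August, September).
198 ÷ 7 = 28 full weeks with remainder 2, so 28 more Mondays after the first → 29.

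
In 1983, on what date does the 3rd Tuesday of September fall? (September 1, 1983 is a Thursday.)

September 20, 1983

September 1983 begins on a Thursday, so the first Tuesday is September 6 (5 days later).
The 3rd Tuesday is 2 weeks later: 6 + 14 = 20.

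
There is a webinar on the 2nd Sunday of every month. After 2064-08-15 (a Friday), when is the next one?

2064-09-14

August 2064 starts on a Friday; its first Sunday is the 3rd, so the 2nd Sunday is the 10th — 2064-08-10.
That is not after 2064-08-15, so look at September 2064.
September 2064 starts on a Monday; its first Sunday is the 7th, so the 2nd Sunday is the 14th — 2064-09-14.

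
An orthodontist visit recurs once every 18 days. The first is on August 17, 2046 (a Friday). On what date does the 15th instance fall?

April 26, 2047

The 15th occurrence is 14 intervals after the first: 14 × 18 = 252 days after August 17, 2046.
August has 31 days — 14 days to the end of August leaves 238.
September has 30 days (208 left).
October has 31 days (177 left).
November has 30 days (147 left).
December has 31 days (116 left).
January has 31 days (85 left).
February has 28 days (57 left).
March has 31 days (26 left).
26 days into April → April 26, 2047.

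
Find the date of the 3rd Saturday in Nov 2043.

Nov 21, 2043

Nov 2043 begins on a Sunday, so the first Saturday is Nov 7 (6 days later).
The 3rd Saturday is 2 weeks later: 7 + 14 = 21.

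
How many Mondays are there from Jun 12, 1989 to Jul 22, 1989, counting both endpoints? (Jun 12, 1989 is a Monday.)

6

Jun 12, 1989 is a Monday; the first Monday on or after it is Jun 12, 1989.
From Jun 12, 1989 to Jul 22, 1989: 18 + 22 = 40 days (rest of Jun, Jul).
40 ÷ 7 = 5 full weeks with remainder 5, so 5 more Mondays after the first → 6.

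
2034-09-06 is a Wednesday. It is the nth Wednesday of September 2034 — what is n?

Day 6 falls in week ⌈6/7⌉ of the month.
Days 1–7 hold the 1st Wednesday, 8–14 the 2nd, 15–21 the 3rd, 22–28 the 4th, 29–31 the 5th.
6 is in the range for the 1st.

1st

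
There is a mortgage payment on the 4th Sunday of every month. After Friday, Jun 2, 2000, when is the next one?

Jun 2000 starts on a Thursday; its first Sunday is the 4th, so the 4th Sunday is the 25th — Jun 25, 2000.
Jun 25, 2000 is after Jun 2, 2000, so that is the next one.

Jun 25, 2000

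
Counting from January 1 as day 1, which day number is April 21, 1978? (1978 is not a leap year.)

111

Days in months before April: 31 + 28 + 31 = 90.
Plus 21 days into April → day 111.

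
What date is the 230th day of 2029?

Aug 18, 2029

Jan has 31 days (230 − 31 = 199 remain).
Feb has 28 days (199 − 28 = 171 remain).
Mar has 31 days (171 − 31 = 140 remain).
Apr has 30 days (140 − 30 = 110 remain).
May has 31 days (110 − 31 = 79 remain).
Jun has 30 days (79 − 30 = 49 remain).
Jul has 31 days (49 − 31 = 18 remain).
18 into Aug → Aug 18.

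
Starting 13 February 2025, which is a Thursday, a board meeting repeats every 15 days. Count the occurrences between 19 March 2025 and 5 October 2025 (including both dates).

13

Occurrences land 15·i days after 13 February 2025 for i = 0, 1, 2, …
19 March 2025 is 34 days after the start; 34 ÷ 15 = 2 remainder 4; since the remainder is 4, round up to i = 3. First occurrence in the window: #4 on 30 March 2025 (3×15 = 45 days in).
5 October 2025 is 234 days after the start; 234 ÷ 15 = 15 remainder 9. Last occurrence in the window: #16 on 26 September 2025.
Occurrences #4 through #16: 13 in total.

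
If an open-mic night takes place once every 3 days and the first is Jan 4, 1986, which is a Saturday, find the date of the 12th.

The 12th occurrence is 11 intervals after the first: 11 × 3 = 33 days after Jan 4, 1986.
Jan has 31 days — 27 days to the end of Jan leaves 6.
6 days into Feb → Feb 6, 1986.

Feb 6, 1986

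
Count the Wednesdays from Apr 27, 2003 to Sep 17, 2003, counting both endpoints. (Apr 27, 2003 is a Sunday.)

Apr 27, 2003 is a Sunday; the first Wednesday on or after it is Apr 30, 2003 (3 days later).
From Apr 30, 2003 to Sep 17, 2003: 0 + 31 + 30 + 31 + 31 + 17 = 140 days (rest of Apr, May, Jun, Jul, Aug, Sep).
140 ÷ 7 = 20 full weeks with remainder 0, so 20 more Wednesdays after the first → 21.

21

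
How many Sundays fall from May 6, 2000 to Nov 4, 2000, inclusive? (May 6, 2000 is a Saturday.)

26

May 6, 2000 is a Saturday; the first Sunday on or after it is May 7, 2000 (1 day later).
From May 7, 2000 to Nov 4, 2000: 24 + 30 + 31 + 31 + 30 + 31 + 4 = 181 days (rest of May, Jun, Jul, Aug, Sep, Oct, Nov).
181 ÷ 7 = 25 full weeks with remainder 6, so 25 more Sundays after the first → 26.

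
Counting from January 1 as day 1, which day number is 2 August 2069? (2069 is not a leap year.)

214

Days in months before August: 31 + 28 + 31 + 30 + 31 + 30 + 31 = 212.
Plus 2 days into August → day 214.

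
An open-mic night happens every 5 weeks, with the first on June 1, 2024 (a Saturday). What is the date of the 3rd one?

August 10, 2024

The 3rd occurrence is 2 intervals after the first: 2 × 35 = 70 days after June 1, 2024.
June has 30 days — 29 days to the end of June leaves 41.
July has 31 days (10 left).
10 days into August → August 10, 2024.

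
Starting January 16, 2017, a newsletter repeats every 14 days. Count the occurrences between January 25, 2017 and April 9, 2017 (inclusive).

5

Occurrences land 14·i days after January 16, 2017 for i = 0, 1, 2, …
January 25, 2017 is 9 days after the start; 9 ÷ 14 = 0 remainder 9; since the remainder is 9, round up to i = 1. First occurrence in the window: #2 on January 30, 2017 (1×14 = 14 days in).
April 9, 2017 is 83 days after the start; 83 ÷ 14 = 5 remainder 13. Last occurrence in the window: #6 on March 27, 2017.
Occurrences #2 through #6: 5 in total.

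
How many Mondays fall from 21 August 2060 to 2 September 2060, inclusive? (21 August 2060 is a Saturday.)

21 August 2060 is a Saturday; the first Monday on or after it is 23 August 2060 (2 days later).
From 23 August 2060 to 2 September 2060: 8 + 2 = 10 days (rest of August, September).
10 ÷ 7 = 1 full weeks with remainder 3, so 1 more Mondays after the first → 2.

2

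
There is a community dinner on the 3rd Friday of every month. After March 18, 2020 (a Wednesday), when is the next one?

March 2020 starts on a Sunday; its first Friday is the 6th, so the 3rd Friday is the 20th — March 20, 2020.
March 20, 2020 is after March 18, 2020, so that is the next one.

March 20, 2020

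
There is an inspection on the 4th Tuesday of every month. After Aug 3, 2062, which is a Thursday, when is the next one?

Aug 22, 2062

Aug 2062 starts on a Tuesday; its first Tuesday is the 1st, so the 4th Tuesday is the 22nd — Aug 22, 2062.
Aug 22, 2062 is after Aug 3, 2062, so that is the next one.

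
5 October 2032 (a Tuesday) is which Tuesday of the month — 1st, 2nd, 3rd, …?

Day 5 falls in week ⌈5/7⌉ of the month.
Days 1–7 hold the 1st Tuesday, 8–14 the 2nd, 15–21 the 3rd, 22–28 the 4th, 29–31 the 5th.
5 is in the range for the 1st.

1st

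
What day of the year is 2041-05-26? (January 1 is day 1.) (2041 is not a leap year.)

Days in months before May: 31 + 28 + 31 + 30 = 120.
Plus 26 days into May → day 146.

146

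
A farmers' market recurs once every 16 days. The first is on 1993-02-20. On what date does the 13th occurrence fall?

1993-08-31

The 13th occurrence is 12 intervals after the first: 12 × 16 = 192 days after 1993-02-20.
February has 28 days — 8 days to the end of February leaves 184.
March has 31 days (153 left).
April has 30 days (123 left).
May has 31 days (92 left).
June has 30 days (62 left).
July has 31 days (31 left).
31 days into August → 1993-08-31.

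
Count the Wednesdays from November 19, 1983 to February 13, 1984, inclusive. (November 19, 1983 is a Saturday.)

November 19, 1983 is a Saturday; the first Wednesday on or after it is November 23, 1983 (4 days later).
From November 23, 1983 to February 13, 1984: 7 + 31 + 31 + 13 = 82 days (rest of November, December, January, February).
82 ÷ 7 = 11 full weeks with remainder 5, so 11 more Wednesdays after the first → 12.

12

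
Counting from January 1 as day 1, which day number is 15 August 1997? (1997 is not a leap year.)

Days in months before August: 31 + 28 + 31 + 30 + 31 + 30 + 31 = 212.
Plus 15 days into August → day 227.

227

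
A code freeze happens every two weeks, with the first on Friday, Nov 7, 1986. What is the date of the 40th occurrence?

May 6, 1988

The 40th occurrence is 39 intervals after the first: 39 × 14 = 546 days after Nov 7, 1986.
Nov has 30 days — 23 days to the end of Nov leaves 523.
From end of Nov to end of 1986 is 31 days (492 left).
1987 has 365 days (127 left).
Jan has 31 days (96 left).
Feb has 29 days (67 left).
Mar has 31 days (36 left).
Apr has 30 days (6 left).
6 days into May → May 6, 1988.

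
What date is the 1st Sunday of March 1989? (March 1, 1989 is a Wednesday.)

1989-03-05

March 1989 begins on a Wednesday, so the first Sunday is March 5 (4 days later).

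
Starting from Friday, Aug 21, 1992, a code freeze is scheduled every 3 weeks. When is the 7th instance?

The 7th occurrence is 6 intervals after the first: 6 × 21 = 126 days after Aug 21, 1992.
Aug has 31 days — 10 days to the end of Aug leaves 116.
Sep has 30 days (86 left).
Oct has 31 days (55 left).
Nov has 30 days (25 left).
25 days into Dec → Dec 25, 1992.

Dec 25, 1992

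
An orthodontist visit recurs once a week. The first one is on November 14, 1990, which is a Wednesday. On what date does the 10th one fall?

The 10th occurrence is 9 intervals after the first: 9 × 7 = 63 days after November 14, 1990.
November has 30 days — 16 days to the end of November leaves 47.
December has 31 days (16 left).
16 days into January → January 16, 1991.

January 16, 1991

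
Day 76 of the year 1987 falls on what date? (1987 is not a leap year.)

January has 31 days (76 − 31 = 45 remain).
February has 28 days (45 − 28 = 17 remain).
17 into March → March 17.

1987-03-17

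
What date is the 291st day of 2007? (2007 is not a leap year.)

18 October 2007

January has 31 days (291 − 31 = 260 remain).
February has 28 days (260 − 28 = 232 remain).
March has 31 days (232 − 31 = 201 remain).
April has 30 days (201 − 30 = 171 remain).
May has 31 days (171 − 31 = 140 remain).
June has 30 days (140 − 30 = 110 remain).
July has 31 days (110 − 31 = 79 remain).
August has 31 days (79 − 31 = 48 remain).
September has 30 days (48 − 30 = 18 remain).
18 into October → October 18.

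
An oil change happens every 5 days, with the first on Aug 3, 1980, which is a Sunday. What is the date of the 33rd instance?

Jan 10, 1981

The 33rd occurrence is 32 intervals after the first: 32 × 5 = 160 days after Aug 3, 1980.
Aug has 31 days — 28 days to the end of Aug leaves 132.
Sep has 30 days (102 left).
Oct has 31 days (71 left).
Nov has 30 days (41 left).
Dec has 31 days (10 left).
10 days into Jan → Jan 10, 1981.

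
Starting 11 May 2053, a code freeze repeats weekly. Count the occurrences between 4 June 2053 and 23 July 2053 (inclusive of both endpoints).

7

Occurrences land 7·i days after 11 May 2053 for i = 0, 1, 2, …
4 June 2053 is 24 days after the start; 24 ÷ 7 = 3 remainder 3; since the remainder is 3, round up to i = 4. First occurrence in the window: #5 on 8 June 2053 (4×7 = 28 days in).
23 July 2053 is 73 days after the start; 73 ÷ 7 = 10 remainder 3. Last occurrence in the window: #11 on 20 July 2053.
Occurrences #5 through #11: 7 in total.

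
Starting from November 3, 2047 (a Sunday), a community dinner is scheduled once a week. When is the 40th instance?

August 2, 2048

The 40th occurrence is 39 intervals after the first: 39 × 7 = 273 days after November 3, 2047.
November has 30 days — 27 days to the end of November leaves 246.
December has 31 days (215 left).
January has 31 days (184 left).
February has 29 days (155 left).
March has 31 days (124 left).
April has 30 days (94 left).
May has 31 days (63 left).
June has 30 days (33 left).
July has 31 days (2 left).
2 days into August → August 2, 2048.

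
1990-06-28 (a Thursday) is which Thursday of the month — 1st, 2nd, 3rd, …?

Day 28 falls in week ⌈28/7⌉ of the month.
Days 1–7 hold the 1st Thursday, 8–14 the 2nd, 15–21 the 3rd, 22–28 the 4th, 29–31 the 5th.
28 is in the range for the 4th.

4th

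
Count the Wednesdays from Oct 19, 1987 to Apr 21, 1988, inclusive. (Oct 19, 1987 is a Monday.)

27

Oct 19, 1987 is a Monday; the first Wednesday on or after it is Oct 21, 1987 (2 days later).
From Oct 21, 1987 to Apr 21, 1988: 10 + 30 + 31 + 31 + 29 + 31 + 21 = 183 days (rest of Oct, Nov, Dec, Jan, Feb, Mar, Apr).
183 ÷ 7 = 26 full weeks with remainder 1, so 26 more Wednesdays after the first → 27.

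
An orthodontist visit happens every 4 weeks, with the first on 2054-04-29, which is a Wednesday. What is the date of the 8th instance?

2054-11-11

The 8th occurrence is 7 intervals after the first: 7 × 28 = 196 days after 2054-04-29.
April has 30 days — 1 day to the end of April leaves 195.
May has 31 days (164 left).
June has 30 days (134 left).
July has 31 days (103 left).
August has 31 days (72 left).
September has 30 days (42 left).
October has 31 days (11 left).
11 days into November → 2054-11-11.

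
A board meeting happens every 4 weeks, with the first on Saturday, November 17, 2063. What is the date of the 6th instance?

April 5, 2064

The 6th occurrence is 5 intervals after the first: 5 × 28 = 140 days after November 17, 2063.
November has 30 days — 13 days to the end of November leaves 127.
December has 31 days (96 left).
January has 31 days (65 left).
February has 29 days (36 left).
March has 31 days (5 left).
5 days into April → April 5, 2064.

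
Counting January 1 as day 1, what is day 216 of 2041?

Jan has 31 days (216 − 31 = 185 remain).
Feb has 28 days (185 − 28 = 157 remain).
Mar has 31 days (157 − 31 = 126 remain).
Apr has 30 days (126 − 30 = 96 remain).
May has 31 days (96 − 31 = 65 remain).
Jun has 30 days (65 − 30 = 35 remain).
Jul has 31 days (35 − 31 = 4 remain).
4 into Aug → Aug 4.

Aug 4, 2041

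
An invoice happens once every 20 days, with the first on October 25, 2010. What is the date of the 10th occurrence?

April 23, 2011

The 10th occurrence is 9 intervals after the first: 9 × 20 = 180 days after October 25, 2010.
October has 31 days — 6 days to the end of October leaves 174.
November has 30 days (144 left).
December has 31 days (113 left).
January has 31 days (82 left).
February has 28 days (54 left).
March has 31 days (23 left).
23 days into April → April 23, 2011.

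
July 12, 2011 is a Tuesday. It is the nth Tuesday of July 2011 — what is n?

Day 12 falls in week ⌈12/7⌉ of the month.
Days 1–7 hold the 1st Tuesday, 8–14 the 2nd, 15–21 the 3rd, 22–28 the 4th, 29–31 the 5th.
12 is in the range for the 2nd.

2nd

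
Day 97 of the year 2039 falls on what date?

2039-04-07

January has 31 days (97 − 31 = 66 remain).
February has 28 days (66 − 28 = 38 remain).
March has 31 days (38 − 31 = 7 remain).
7 into April → April 7.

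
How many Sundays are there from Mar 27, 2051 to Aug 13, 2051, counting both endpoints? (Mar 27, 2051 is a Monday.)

Mar 27, 2051 is a Monday; the first Sunday on or after it is Apr 2, 2051 (6 days later).
From Apr 2, 2051 to Aug 13, 2051: 28 + 31 + 30 + 31 + 13 = 133 days (rest of Apr, May, Jun, Jul, Aug).
133 ÷ 7 = 19 full weeks with remainder 0, so 19 more Sundays after the first → 20.

20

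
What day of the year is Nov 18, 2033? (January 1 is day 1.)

322

Days in months before Nov: 31 + 28 + 31 + 30 + 31 + 30 + 31 + 31 + 30 + 31 = 304.
Plus 18 days into Nov → day 322.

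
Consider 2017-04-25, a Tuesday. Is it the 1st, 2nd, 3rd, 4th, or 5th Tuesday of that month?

4th

Day 25 falls in week ⌈25/7⌉ of the month.
Days 1–7 hold the 1st Tuesday, 8–14 the 2nd, 15–21 the 3rd, 22–28 the 4th, 29–31 the 5th.
25 is in the range for the 4th.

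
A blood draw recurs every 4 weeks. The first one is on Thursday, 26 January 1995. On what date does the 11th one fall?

The 11th occurrence is 10 intervals after the first: 10 × 28 = 280 days after 26 January 1995.
January has 31 days — 5 days to the end of January leaves 275.
February has 28 days (247 left).
March has 31 days (216 left).
April has 30 days (186 left).
May has 31 days (155 left).
June has 30 days (125 left).
July has 31 days (94 left).
August has 31 days (63 left).
September has 30 days (33 left).
October has 31 days (2 left).
2 days into November → 2 November 1995.

2 November 1995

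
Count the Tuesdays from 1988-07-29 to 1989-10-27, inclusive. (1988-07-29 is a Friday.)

65

1988-07-29 is a Friday; the first Tuesday on or after it is 1988-08-02 (4 days later).
From 1988-08-02 to 1989-10-27: 151 + 300 = 451 days (rest of 1988, to 1989-10-27 in 1989).
451 ÷ 7 = 64 full weeks with remainder 3, so 64 more Tuesdays after the first → 65.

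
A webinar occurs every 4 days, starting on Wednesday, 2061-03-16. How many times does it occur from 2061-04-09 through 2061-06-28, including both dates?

21

Occurrences land 4·i days after 2061-03-16 for i = 0, 1, 2, …
2061-04-09 is 24 days after the start; 24 ÷ 4 = 6 remainder 0. First occurrence in the window: #7 on 2061-04-09 (6×4 = 24 days in).
2061-06-28 is 104 days after the start; 104 ÷ 4 = 26 remainder 0. Last occurrence in the window: #27 on 2061-06-28.
Occurrences #7 through #27: 21 in total.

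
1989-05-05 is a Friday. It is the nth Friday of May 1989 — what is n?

1st

Day 5 falls in week ⌈5/7⌉ of the month.
Days 1–7 hold the 1st Friday, 8–14 the 2nd, 15–21 the 3rd, 22–28 the 4th, 29–31 the 5th.
5 is in the range for the 1st.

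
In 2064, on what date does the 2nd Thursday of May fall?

May 2064 begins on a Thursday, so the first Thursday is May 1.
The 2nd Thursday is 1 weeks later: 1 + 7 = 8.

2064-05-08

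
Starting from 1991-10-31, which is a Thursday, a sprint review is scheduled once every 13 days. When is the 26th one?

1992-09-20

The 26th occurrence is 25 intervals after the first: 25 × 13 = 325 days after 1991-10-31.
October has 31 days — 0 days to the end of October leaves 325.
November has 30 days (295 left).
December has 31 days (264 left).
January has 31 days (233 left).
February has 29 days (204 left).
March has 31 days (173 left).
April has 30 days (143 left).
May has 31 days (112 left).
June has 30 days (82 left).
July has 31 days (51 left).
August has 31 days (20 left).
20 days into September → 1992-09-20.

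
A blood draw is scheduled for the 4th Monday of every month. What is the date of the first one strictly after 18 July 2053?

28 July 2053

July 2053 starts on a Tuesday; its first Monday is the 7th, so the 4th Monday is the 28th — 28 July 2053.
28 July 2053 is after 18 July 2053, so that is the next one.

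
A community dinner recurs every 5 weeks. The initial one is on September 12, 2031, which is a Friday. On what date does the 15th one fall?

January 14, 2033

The 15th occurrence is 14 intervals after the first: 14 × 35 = 490 days after September 12, 2031.
September has 30 days — 18 days to the end of September leaves 472.
From end of September to end of 2031 is 92 days (380 left).
2032 has 366 days (14 left).
14 days into January → January 14, 2033.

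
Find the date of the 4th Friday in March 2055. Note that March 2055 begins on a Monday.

26 March 2055

March 2055 begins on a Monday, so the first Friday is March 5 (4 days later).
The 4th Friday is 3 weeks later: 5 + 21 = 26.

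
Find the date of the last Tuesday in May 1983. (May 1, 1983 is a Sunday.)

1983-05-31

May 1983 begins on a Sunday, so the first Tuesday is May 3 (2 days later).
May 1983 has 31 days. Adding weeks: 3, 10, 17, 24, 31 — the last one ≤ 31 is the 31st.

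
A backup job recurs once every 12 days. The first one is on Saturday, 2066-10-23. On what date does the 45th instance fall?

2068-04-03

The 45th occurrence is 44 intervals after the first: 44 × 12 = 528 days after 2066-10-23.
October has 31 days — 8 days to the end of October leaves 520.
From end of October to end of 2066 is 61 days (459 left).
2067 has 365 days (94 left).
January has 31 days (63 left).
February has 29 days (34 left).
March has 31 days (3 left).
3 days into April → 2068-04-03.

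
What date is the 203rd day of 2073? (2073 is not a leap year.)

July 22, 2073

January has 31 days (203 − 31 = 172 remain).
February has 28 days (172 − 28 = 144 remain).
March has 31 days (144 − 31 = 113 remain).
April has 30 days (113 − 30 = 83 remain).
May has 31 days (83 − 31 = 52 remain).
June has 30 days (52 − 30 = 22 remain).
22 into July → July 22.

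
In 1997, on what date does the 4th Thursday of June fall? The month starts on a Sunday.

June 1997 begins on a Sunday, so the first Thursday is June 5 (4 days later).
The 4th Thursday is 3 weeks later: 5 + 21 = 26.

1997-06-26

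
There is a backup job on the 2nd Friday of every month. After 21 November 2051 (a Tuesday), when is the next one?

8 December 2051

November 2051 starts on a Wednesday; its first Friday is the 3rd, so the 2nd Friday is the 10th — 10 November 2051.
That is not after 21 November 2051, so look at December 2051.
December 2051 starts on a Friday; its first Friday is the 1st, so the 2nd Friday is the 8th — 8 December 2051.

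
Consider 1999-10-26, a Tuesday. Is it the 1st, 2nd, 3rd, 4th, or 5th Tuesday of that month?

4th

Day 26 falls in week ⌈26/7⌉ of the month.
Days 1–7 hold the 1st Tuesday, 8–14 the 2nd, 15–21 the 3rd, 22–28 the 4th, 29–31 the 5th.
26 is in the range for the 4th.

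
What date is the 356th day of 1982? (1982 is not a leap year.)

Dec 22, 1982

Jan has 31 days (356 − 31 = 325 remain).
Feb has 28 days (325 − 28 = 297 remain).
Mar has 31 days (297 − 31 = 266 remain).
Apr has 30 days (266 − 30 = 236 remain).
May has 31 days (236 − 31 = 205 remain).
Jun has 30 days (205 − 30 = 175 remain).
Jul has 31 days (175 − 31 = 144 remain).
Aug has 31 days (144 − 31 = 113 remain).
Sep has 30 days (113 − 30 = 83 remain).
Oct has 31 days (83 − 31 = 52 remain).
Nov has 30 days (52 − 30 = 22 remain).
22 into Dec → Dec 22.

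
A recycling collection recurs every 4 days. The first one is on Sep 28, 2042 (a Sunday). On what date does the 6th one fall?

Oct 18, 2042

The 6th occurrence is 5 intervals after the first: 5 × 4 = 20 days after Sep 28, 2042.
Sep has 30 days — 2 days to the end of Sep leaves 18.
18 days into Oct → Oct 18, 2042.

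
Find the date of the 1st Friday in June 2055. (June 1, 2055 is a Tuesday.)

June 2055 begins on a Tuesday, so the first Friday is June 4 (3 days later).

June 4, 2055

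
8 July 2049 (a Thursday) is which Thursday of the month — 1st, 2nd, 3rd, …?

Day 8 falls in week ⌈8/7⌉ of the month.
Days 1–7 hold the 1st Thursday, 8–14 the 2nd, 15–21 the 3rd, 22–28 the 4th, 29–31 the 5th.
8 is in the range for the 2nd.

2nd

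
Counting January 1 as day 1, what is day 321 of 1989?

1989-11-17

January has 31 days (321 − 31 = 290 remain).
February has 28 days (290 − 28 = 262 remain).
March has 31 days (262 − 31 = 231 remain).
April has 30 days (231 − 30 = 201 remain).
May has 31 days (201 − 31 = 170 remain).
June has 30 days (170 − 30 = 140 remain).
July has 31 days (140 − 31 = 109 remain).
August has 31 days (109 − 31 = 78 remain).
September has 30 days (78 − 30 = 48 remain).
October has 31 days (48 − 31 = 17 remain).
17 into November → November 17.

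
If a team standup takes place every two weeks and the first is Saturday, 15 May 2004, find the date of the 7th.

7 August 2004

The 7th occurrence is 6 intervals after the first: 6 × 14 = 84 days after 15 May 2004.
May has 31 days — 16 days to the end of May leaves 68.
June has 30 days (38 left).
July has 31 days (7 left).
7 days into August → 7 August 2004.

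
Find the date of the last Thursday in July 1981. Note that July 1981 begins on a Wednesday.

July 30, 1981

July 1981 begins on a Wednesday, so the first Thursday is July 2 (1 day later).
July 1981 has 31 days. Adding weeks: 2, 9, 16, 23, 30 — the last one ≤ 31 is the 30th.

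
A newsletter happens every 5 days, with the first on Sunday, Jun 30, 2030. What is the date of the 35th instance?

Dec 17, 2030

The 35th occurrence is 34 intervals after the first: 34 × 5 = 170 days after Jun 30, 2030.
Jun has 30 days — 0 days to the end of Jun leaves 170.
Jul has 31 days (139 left).
Aug has 31 days (108 left).
Sep has 30 days (78 left).
Oct has 31 days (47 left).
Nov has 30 days (17 left).
17 days into Dec → Dec 17, 2030.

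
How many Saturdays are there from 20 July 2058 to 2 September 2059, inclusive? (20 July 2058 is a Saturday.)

20 July 2058 is a Saturday; the first Saturday on or after it is 20 July 2058.
From 20 July 2058 to 2 September 2059: 164 + 245 = 409 days (rest of 2058, to 2 September 2059 in 2059).
409 ÷ 7 = 58 full weeks with remainder 3, so 58 more Saturdays after the first → 59.

59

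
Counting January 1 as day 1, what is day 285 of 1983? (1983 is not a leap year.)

January has 31 days (285 − 31 = 254 remain).
February has 28 days (254 − 28 = 226 remain).
March has 31 days (226 − 31 = 195 remain).
April has 30 days (195 − 30 = 165 remain).
May has 31 days (165 − 31 = 134 remain).
June has 30 days (134 − 30 = 104 remain).
July has 31 days (104 − 31 = 73 remain).
August has 31 days (73 − 31 = 42 remain).
September has 30 days (42 − 30 = 12 remain).
12 into October → October 12.

1983-10-12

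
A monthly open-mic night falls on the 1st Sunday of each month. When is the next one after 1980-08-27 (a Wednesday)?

August 1980 starts on a Friday, so its 1st Sunday is 1980-08-03 (2 days in).
That is not after 1980-08-27, so look at September 1980.
September 1980 starts on a Monday, so its 1st Sunday is 1980-09-07 (6 days in).

1980-09-07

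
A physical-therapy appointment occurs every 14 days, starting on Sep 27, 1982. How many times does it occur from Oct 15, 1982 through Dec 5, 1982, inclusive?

3

Occurrences land 14·i days after Sep 27, 1982 for i = 0, 1, 2, …
Oct 15, 1982 is 18 days after the start; 18 ÷ 14 = 1 remainder 4; since the remainder is 4, round up to i = 2. First occurrence in the window: #3 on Oct 25, 1982 (2×14 = 28 days in).
Dec 5, 1982 is 69 days after the start; 69 ÷ 14 = 4 remainder 13. Last occurrence in the window: #5 on Nov 22, 1982.
Occurrences #3 through #5: 3 in total.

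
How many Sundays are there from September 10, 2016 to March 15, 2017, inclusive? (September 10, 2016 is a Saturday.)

27

September 10, 2016 is a Saturday; the first Sunday on or after it is September 11, 2016 (1 day later).
From September 11, 2016 to March 15, 2017: 19 + 31 + 30 + 31 + 31 + 28 + 15 = 185 days (rest of September, October, November, December, January, February, March).
185 ÷ 7 = 26 full weeks with remainder 3, so 26 more Sundays after the first → 27.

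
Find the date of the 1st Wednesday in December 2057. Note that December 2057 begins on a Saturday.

December 2057 begins on a Saturday, so the first Wednesday is December 5 (4 days later).

December 5, 2057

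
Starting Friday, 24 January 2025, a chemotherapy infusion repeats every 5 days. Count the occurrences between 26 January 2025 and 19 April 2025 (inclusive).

Occurrences land 5·i days after 24 January 2025 for i = 0, 1, 2, …
26 January 2025 is 2 days after the start; 2 ÷ 5 = 0 remainder 2; since the remainder is 2, round up to i = 1. First occurrence in the window: #2 on 29 January 2025 (1×5 = 5 days in).
19 April 2025 is 85 days after the start; 85 ÷ 5 = 17 remainder 0. Last occurrence in the window: #18 on 19 April 2025.
Occurrences #2 through #18: 17 in total.

17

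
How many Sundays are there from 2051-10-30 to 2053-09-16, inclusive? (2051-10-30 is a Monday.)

2051-10-30 is a Monday; the first Sunday on or after it is 2051-11-05 (6 days later).
From 2051-11-05 to 2053-09-16: 56 + 366 + 259 = 681 days (rest of 2051, 2052, to 2053-09-16 in 2053).
681 ÷ 7 = 97 full weeks with remainder 2, so 97 more Sundays after the first → 98.

98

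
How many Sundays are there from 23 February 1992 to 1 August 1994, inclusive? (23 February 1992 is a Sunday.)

128

23 February 1992 is a Sunday; the first Sunday on or after it is 23 February 1992.
From 23 February 1992 to 1 August 1994: 312 + 365 + 213 = 890 days (rest of 1992, 1993, to 1 August 1994 in 1994).
890 ÷ 7 = 127 full weeks with remainder 1, so 127 more Sundays after the first → 128.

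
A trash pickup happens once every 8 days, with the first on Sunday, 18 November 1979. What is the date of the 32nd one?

The 32nd occurrence is 31 intervals after the first: 31 × 8 = 248 days after 18 November 1979.
November has 30 days — 12 days to the end of November leaves 236.
December has 31 days (205 left).
January has 31 days (174 left).
February has 29 days (145 left).
March has 31 days (114 left).
April has 30 days (84 left).
May has 31 days (53 left).
June has 30 days (23 left).
23 days into July → 23 July 1980.

23 July 1980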